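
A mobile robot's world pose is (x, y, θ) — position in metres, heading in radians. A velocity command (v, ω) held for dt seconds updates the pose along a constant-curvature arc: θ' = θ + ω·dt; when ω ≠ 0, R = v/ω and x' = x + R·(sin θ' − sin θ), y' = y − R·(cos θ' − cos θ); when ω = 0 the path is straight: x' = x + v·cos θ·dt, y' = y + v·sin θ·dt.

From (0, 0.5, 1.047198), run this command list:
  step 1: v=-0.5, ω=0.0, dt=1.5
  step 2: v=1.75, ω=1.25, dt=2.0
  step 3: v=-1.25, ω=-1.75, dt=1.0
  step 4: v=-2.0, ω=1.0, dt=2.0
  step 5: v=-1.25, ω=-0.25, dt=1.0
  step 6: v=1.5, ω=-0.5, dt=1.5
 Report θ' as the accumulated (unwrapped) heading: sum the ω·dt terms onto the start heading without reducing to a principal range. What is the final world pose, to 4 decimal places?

(0.8850, 0.7682, 2.7972)

step 1: θ'=1.0472 (straight) → pose (-0.3750, -0.1495, 1.0472)
step 2: θ'=3.5472 (R=1.4000) → pose (-2.1398, 1.8369, 3.5472)
step 3: θ'=1.7972 (R=0.7143) → pose (-1.1619, 1.3409, 1.7972)
step 4: θ'=3.7972 (R=-2.0000) → pose (2.0063, 0.2045, 3.7972)
step 5: θ'=3.5472 (R=5.0000) → pose (3.0816, 0.8354, 3.5472)
step 6: θ'=2.7972 (R=-3.0000) → pose (0.8850, 0.7682, 2.7972)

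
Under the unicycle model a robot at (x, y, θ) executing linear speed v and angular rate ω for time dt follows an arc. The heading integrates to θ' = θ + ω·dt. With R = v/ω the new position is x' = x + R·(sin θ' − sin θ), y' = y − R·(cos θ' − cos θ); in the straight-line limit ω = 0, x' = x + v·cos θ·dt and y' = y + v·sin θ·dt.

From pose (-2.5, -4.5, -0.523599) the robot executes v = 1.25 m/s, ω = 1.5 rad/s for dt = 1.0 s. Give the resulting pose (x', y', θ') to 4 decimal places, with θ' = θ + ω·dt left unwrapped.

(-1.3929, -4.2450, 0.9764)

θ' = -0.5236 + 1.5·1.0 = 0.9764
R = v/ω = 1.25/1.5 = 0.8333
x' = -2.5 + 0.8333·(sin 0.9764 − sin -0.5236) = -1.3929
y' = -4.5 − 0.8333·(cos 0.9764 − cos -0.5236) = -4.2450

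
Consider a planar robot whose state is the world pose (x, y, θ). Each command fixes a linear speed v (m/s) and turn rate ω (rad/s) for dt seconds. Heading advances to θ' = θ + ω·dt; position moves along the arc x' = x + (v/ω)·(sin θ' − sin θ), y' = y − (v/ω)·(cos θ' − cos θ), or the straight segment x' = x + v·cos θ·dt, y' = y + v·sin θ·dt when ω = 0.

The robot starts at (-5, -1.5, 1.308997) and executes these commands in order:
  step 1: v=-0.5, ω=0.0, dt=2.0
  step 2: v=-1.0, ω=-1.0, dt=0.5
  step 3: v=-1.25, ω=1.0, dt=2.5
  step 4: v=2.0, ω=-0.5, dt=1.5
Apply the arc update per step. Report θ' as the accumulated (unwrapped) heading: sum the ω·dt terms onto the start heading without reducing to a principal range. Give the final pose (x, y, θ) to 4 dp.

step 1: θ'=1.3090 (straight) → pose (-5.2588, -2.4659, 1.3090)
step 2: θ'=0.8090 (R=1.0000) → pose (-5.5011, -2.8973, 0.8090)
step 3: θ'=3.3090 (R=-1.2500) → pose (-4.3884, -4.9926, 3.3090)
step 4: θ'=2.5590 (R=-4.0000) → pose (-7.2556, -4.3887, 2.5590)

(-7.2556, -4.3887, 2.5590)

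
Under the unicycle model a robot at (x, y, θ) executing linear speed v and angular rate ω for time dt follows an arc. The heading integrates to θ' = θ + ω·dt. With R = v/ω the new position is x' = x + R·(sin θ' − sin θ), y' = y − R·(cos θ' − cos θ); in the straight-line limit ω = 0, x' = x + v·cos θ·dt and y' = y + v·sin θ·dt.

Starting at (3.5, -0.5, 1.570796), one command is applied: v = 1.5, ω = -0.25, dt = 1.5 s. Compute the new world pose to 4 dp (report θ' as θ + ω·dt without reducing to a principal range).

(3.9170, 1.6976, 1.1958)

θ' = 1.5708 + -0.25·1.5 = 1.1958
R = v/ω = 1.5/-0.25 = -6.0000
x' = 3.5 + -6.0000·(sin 1.1958 − sin 1.5708) = 3.9170
y' = -0.5 − -6.0000·(cos 1.1958 − cos 1.5708) = 1.6976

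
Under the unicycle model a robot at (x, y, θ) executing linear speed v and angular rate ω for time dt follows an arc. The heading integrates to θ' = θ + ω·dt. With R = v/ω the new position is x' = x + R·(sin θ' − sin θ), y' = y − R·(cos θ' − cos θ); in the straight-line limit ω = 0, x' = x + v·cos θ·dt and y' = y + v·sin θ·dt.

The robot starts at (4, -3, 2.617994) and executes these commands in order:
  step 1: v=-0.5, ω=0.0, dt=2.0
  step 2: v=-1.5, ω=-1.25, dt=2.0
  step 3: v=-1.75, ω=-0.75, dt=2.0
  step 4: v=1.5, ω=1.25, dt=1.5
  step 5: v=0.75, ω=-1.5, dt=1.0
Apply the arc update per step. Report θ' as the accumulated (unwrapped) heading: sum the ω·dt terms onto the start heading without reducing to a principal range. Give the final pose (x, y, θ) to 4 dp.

step 1: θ'=2.6180 (straight) → pose (4.8660, -3.5000, 2.6180)
step 2: θ'=0.1180 (R=1.2000) → pose (4.4073, -5.7309, 0.1180)
step 3: θ'=-1.3820 (R=2.3333) → pose (1.8407, -3.8517, -1.3820)
step 4: θ'=0.4930 (R=1.2000) → pose (3.5873, -4.6836, 0.4930)
step 5: θ'=-1.0070 (R=-0.5000) → pose (4.2466, -4.8568, -1.0070)

(4.2466, -4.8568, -1.0070)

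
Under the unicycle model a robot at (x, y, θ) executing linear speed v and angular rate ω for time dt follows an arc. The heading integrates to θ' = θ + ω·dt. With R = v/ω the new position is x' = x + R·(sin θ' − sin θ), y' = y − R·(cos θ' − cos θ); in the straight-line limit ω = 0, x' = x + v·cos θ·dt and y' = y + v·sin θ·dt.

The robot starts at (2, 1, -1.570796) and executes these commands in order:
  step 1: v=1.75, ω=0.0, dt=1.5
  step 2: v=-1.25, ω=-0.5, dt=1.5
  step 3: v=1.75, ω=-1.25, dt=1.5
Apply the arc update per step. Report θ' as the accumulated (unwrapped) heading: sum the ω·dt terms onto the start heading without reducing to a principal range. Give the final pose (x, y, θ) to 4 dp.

step 1: θ'=-1.5708 (straight) → pose (2.0000, -1.6250, -1.5708)
step 2: θ'=-2.3208 (R=2.5000) → pose (2.6708, 0.0791, -2.3208)
step 3: θ'=-4.1958 (R=-1.4000) → pose (0.4291, 0.3419, -4.1958)

(0.4291, 0.3419, -4.1958)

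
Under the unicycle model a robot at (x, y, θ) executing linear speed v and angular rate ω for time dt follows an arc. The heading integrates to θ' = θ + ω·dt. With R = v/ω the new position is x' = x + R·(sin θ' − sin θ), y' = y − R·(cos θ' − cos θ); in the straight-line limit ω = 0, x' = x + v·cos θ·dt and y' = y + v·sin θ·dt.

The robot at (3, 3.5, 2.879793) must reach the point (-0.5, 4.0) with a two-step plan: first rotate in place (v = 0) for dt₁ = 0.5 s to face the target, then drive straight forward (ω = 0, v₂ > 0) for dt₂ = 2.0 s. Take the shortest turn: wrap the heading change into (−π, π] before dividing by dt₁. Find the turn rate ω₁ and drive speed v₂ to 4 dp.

heading to target = atan2(4−3.5, -0.5−3) = 2.9997
Δθ = wrap(2.9997 − 2.8798) = 0.1199; ω₁ = Δθ/dt₁ = 0.2398
distance = √((-0.5−3)² + (4−3.5)²) = 3.5355; v₂ = distance/dt₂ = 1.7678

ω₁ = 0.2398, v₂ = 1.7678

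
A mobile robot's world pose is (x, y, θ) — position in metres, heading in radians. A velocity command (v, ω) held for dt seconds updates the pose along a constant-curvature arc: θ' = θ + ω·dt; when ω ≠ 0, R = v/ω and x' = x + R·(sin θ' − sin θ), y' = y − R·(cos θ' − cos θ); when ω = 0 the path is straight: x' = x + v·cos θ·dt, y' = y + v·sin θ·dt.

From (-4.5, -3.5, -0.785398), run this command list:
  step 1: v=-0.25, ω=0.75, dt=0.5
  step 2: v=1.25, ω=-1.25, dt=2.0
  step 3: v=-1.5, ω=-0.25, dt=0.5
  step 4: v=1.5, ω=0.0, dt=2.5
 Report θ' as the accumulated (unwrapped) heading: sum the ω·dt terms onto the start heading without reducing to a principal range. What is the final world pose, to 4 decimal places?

(-7.7625, -5.5920, -3.0354)

step 1: θ'=-0.4104 (R=-0.3333) → pose (-4.6027, -3.4300, -0.4104)
step 2: θ'=-2.9104 (R=-1.0000) → pose (-4.7725, -5.3204, -2.9104)
step 3: θ'=-3.0354 (R=6.0000) → pose (-4.0337, -5.1946, -3.0354)
step 4: θ'=-3.0354 (straight) → pose (-7.7625, -5.5920, -3.0354)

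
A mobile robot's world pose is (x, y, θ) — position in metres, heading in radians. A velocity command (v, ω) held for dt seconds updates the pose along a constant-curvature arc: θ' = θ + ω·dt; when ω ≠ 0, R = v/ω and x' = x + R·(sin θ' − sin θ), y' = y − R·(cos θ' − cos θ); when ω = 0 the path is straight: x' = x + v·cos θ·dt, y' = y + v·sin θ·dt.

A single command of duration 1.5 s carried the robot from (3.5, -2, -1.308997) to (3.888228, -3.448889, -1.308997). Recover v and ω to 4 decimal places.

v = 1.0000, ω = 0.0000

Δθ = -1.308997 − -1.308997 = 0.000000
ω = Δθ/dt = 0.000000/1.5 = 0.0000
ω = 0 → v = (Δx·cos θ + Δy·sin θ)/dt = 1.0000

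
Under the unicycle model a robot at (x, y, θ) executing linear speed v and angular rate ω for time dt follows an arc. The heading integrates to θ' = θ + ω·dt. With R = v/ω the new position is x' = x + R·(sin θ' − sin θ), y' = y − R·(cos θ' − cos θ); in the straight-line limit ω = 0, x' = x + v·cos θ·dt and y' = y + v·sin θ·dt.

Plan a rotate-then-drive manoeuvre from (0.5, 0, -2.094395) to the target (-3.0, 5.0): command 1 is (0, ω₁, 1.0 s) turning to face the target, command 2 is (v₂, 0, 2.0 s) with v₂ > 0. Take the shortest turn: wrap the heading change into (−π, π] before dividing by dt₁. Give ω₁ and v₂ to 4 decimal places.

heading to target = atan2(5−0, -3−0.5) = 2.1815
Δθ = wrap(2.1815 − -2.0944) = -2.0073; ω₁ = Δθ/dt₁ = -2.0073
distance = √((-3−0.5)² + (5−0)²) = 6.1033; v₂ = distance/dt₂ = 3.0516

ω₁ = -2.0073, v₂ = 3.0516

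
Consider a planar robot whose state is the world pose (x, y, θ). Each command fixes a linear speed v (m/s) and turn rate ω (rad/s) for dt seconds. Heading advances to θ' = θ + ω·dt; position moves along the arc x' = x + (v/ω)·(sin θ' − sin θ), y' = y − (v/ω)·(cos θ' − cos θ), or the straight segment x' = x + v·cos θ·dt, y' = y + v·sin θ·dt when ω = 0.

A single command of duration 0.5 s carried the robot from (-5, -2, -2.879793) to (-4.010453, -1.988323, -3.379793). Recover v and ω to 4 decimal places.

v = -2.0000, ω = -1.0000

Δθ = -3.379793 − -2.879793 = -0.500000
ω = Δθ/dt = -0.500000/0.5 = -1.0000
R = Δx/(sin θ' − sin θ) = 2.0000
v = R·ω = 2.0000·-1.0000 = -2.0000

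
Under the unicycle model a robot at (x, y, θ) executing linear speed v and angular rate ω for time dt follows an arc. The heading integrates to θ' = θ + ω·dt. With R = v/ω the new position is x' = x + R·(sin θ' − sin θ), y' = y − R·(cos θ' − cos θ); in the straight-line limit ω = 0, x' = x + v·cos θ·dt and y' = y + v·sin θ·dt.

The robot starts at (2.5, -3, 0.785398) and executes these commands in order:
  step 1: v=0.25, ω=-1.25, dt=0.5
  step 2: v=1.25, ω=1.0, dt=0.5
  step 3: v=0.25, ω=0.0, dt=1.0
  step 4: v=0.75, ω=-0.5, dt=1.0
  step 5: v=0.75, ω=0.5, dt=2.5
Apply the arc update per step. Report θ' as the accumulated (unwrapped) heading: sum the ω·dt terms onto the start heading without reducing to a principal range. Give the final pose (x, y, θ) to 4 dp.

(5.2958, -1.0066, 1.4104)

step 1: θ'=0.1604 (R=-0.2000) → pose (2.6095, -2.9440, 0.1604)
step 2: θ'=0.6604 (R=1.2500) → pose (3.1766, -2.6972, 0.6604)
step 3: θ'=0.6604 (straight) → pose (3.3741, -2.5439, 0.6604)
step 4: θ'=0.1604 (R=-1.5000) → pose (4.0546, -2.2477, 0.1604)
step 5: θ'=1.4104 (R=1.5000) → pose (5.2958, -1.0066, 1.4104)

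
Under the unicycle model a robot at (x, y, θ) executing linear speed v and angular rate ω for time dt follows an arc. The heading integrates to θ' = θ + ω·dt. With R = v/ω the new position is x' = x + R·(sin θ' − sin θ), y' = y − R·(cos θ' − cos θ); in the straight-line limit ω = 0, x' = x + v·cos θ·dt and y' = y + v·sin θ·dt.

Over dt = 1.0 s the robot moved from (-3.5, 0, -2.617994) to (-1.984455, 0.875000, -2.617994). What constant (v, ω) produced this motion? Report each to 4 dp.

v = -1.7500, ω = 0.0000

Δθ = -2.617994 − -2.617994 = 0.000000
ω = Δθ/dt = 0.000000/1.0 = 0.0000
ω = 0 → v = (Δx·cos θ + Δy·sin θ)/dt = -1.7500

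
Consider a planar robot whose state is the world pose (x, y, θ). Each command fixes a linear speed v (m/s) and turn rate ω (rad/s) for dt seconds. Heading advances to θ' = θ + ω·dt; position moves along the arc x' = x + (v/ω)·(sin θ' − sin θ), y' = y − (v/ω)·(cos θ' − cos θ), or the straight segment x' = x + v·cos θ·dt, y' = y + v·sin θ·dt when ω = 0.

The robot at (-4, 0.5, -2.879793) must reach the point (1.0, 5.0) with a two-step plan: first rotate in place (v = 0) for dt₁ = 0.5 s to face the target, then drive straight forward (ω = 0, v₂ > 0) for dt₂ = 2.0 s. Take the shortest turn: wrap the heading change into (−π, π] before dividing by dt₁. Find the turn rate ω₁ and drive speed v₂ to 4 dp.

heading to target = atan2(5−0.5, 1−-4) = 0.7328
Δθ = wrap(0.7328 − -2.8798) = -2.6706; ω₁ = Δθ/dt₁ = -5.3412
distance = √((1−-4)² + (5−0.5)²) = 6.7268; v₂ = distance/dt₂ = 3.3634

ω₁ = -5.3412, v₂ = 3.3634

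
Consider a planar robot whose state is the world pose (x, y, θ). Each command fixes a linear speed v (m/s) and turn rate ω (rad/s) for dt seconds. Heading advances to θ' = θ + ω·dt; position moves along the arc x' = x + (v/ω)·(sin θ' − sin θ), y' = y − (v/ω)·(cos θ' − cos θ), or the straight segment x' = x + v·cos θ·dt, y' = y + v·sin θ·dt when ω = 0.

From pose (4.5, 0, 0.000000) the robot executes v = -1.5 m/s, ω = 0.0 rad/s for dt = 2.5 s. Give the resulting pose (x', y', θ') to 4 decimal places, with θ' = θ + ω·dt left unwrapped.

θ' = 0.0000 + 0.0·2.5 = 0.0000
ω = 0 → straight: x' = 4.5 + -1.5·cos(0.0000)·2.5 = 0.7500
y' = 0 + -1.5·sin(0.0000)·2.5 = 0.0000

(0.7500, 0.0000, 0.0000)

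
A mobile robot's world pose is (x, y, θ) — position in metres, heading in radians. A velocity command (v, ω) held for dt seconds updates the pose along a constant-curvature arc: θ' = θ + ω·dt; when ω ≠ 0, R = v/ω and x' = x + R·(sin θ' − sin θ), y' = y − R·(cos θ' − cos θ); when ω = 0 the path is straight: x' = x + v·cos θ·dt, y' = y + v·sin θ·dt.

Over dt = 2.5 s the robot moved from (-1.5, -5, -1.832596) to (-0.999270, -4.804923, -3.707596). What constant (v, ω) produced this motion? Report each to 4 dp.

v = -0.2500, ω = -0.7500

Δθ = -3.707596 − -1.832596 = -1.875000
ω = Δθ/dt = -1.875000/2.5 = -0.7500
R = Δx/(sin θ' − sin θ) = 0.3333
v = R·ω = 0.3333·-0.7500 = -0.2500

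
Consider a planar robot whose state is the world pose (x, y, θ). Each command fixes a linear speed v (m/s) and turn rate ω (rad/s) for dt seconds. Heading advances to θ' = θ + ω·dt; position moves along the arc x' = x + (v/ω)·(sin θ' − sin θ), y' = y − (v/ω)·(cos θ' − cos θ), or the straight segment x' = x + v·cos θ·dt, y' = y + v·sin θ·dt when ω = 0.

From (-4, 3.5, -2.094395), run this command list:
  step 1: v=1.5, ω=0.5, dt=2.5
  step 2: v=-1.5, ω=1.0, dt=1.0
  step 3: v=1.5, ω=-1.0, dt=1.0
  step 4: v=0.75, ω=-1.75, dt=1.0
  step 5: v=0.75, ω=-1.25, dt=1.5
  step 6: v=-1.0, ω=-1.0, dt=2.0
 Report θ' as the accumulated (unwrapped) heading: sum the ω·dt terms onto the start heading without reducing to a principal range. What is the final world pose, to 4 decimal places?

step 1: θ'=-0.8444 (R=3.0000) → pose (-3.6446, 0.0074, -0.8444)
step 2: θ'=0.1556 (R=-1.5000) → pose (-4.9985, 0.4931, 0.1556)
step 3: θ'=-0.8444 (R=-1.5000) → pose (-3.6446, 0.0074, -0.8444)
step 4: θ'=-2.5944 (R=-0.4286) → pose (-3.7420, -0.6432, -2.5944)
step 5: θ'=-4.4694 (R=-0.6000) → pose (-4.6366, -0.2752, -4.4694)
step 6: θ'=-6.4694 (R=1.0000) → pose (-5.7923, -1.4985, -6.4694)

(-5.7923, -1.4985, -6.4694)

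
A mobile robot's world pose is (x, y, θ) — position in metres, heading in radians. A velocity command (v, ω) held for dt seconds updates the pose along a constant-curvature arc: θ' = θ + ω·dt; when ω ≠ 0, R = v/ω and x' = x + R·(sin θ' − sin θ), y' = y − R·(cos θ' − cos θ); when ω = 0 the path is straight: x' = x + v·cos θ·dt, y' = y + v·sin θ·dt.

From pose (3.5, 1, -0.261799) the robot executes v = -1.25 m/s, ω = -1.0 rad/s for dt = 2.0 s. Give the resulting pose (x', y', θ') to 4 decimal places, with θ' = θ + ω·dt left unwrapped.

θ' = -0.2618 + -1.0·2.0 = -2.2618
R = v/ω = -1.25/-1.0 = 1.2500
x' = 3.5 + 1.2500·(sin -2.2618 − sin -0.2618) = 2.8603
y' = 1 − 1.2500·(cos -2.2618 − cos -0.2618) = 3.0040

(2.8603, 3.0040, -2.2618)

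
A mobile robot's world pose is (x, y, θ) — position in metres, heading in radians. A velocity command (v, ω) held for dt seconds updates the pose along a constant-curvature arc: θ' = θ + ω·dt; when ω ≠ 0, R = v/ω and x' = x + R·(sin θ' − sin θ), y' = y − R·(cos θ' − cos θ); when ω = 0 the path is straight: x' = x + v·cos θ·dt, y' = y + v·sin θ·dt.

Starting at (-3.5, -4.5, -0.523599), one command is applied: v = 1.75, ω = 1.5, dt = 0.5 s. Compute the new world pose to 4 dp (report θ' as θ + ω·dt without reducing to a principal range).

(-2.6548, -4.6265, 0.2264)

θ' = -0.5236 + 1.5·0.5 = 0.2264
R = v/ω = 1.75/1.5 = 1.1667
x' = -3.5 + 1.1667·(sin 0.2264 − sin -0.5236) = -2.6548
y' = -4.5 − 1.1667·(cos 0.2264 − cos -0.5236) = -4.6265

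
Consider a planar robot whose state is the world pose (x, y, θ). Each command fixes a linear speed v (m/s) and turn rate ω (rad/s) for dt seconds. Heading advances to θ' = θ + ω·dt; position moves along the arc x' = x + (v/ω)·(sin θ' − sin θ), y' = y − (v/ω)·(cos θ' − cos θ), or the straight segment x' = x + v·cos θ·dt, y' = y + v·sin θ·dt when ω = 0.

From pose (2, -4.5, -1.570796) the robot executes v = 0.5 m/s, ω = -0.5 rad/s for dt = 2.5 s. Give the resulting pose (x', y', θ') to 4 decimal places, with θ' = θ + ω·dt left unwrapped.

(1.3153, -5.4490, -2.8208)

θ' = -1.5708 + -0.5·2.5 = -2.8208
R = v/ω = 0.5/-0.5 = -1.0000
x' = 2 + -1.0000·(sin -2.8208 − sin -1.5708) = 1.3153
y' = -4.5 − -1.0000·(cos -2.8208 − cos -1.5708) = -5.4490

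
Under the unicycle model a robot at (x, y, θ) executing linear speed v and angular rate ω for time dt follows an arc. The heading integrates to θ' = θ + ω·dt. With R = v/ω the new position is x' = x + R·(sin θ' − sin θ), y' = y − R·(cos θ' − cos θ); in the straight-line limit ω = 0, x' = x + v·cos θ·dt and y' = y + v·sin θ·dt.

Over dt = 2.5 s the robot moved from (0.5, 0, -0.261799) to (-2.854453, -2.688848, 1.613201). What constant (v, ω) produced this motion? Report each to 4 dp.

v = -2.0000, ω = 0.7500

Δθ = 1.613201 − -0.261799 = 1.875000
ω = Δθ/dt = 1.875000/2.5 = 0.7500
R = Δx/(sin θ' − sin θ) = -2.6667
v = R·ω = -2.6667·0.7500 = -2.0000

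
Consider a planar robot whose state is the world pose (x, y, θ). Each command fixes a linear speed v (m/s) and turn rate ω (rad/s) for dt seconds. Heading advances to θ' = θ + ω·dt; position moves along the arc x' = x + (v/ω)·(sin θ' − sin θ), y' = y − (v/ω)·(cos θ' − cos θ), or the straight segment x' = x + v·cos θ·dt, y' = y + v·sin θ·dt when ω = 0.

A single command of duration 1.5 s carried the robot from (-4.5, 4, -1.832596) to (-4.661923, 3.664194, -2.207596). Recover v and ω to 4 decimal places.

v = 0.2500, ω = -0.2500

Δθ = -2.207596 − -1.832596 = -0.375000
ω = Δθ/dt = -0.375000/1.5 = -0.2500
R = −Δy/(cos θ' − cos θ) = -1.0000
v = R·ω = -1.0000·-0.2500 = 0.2500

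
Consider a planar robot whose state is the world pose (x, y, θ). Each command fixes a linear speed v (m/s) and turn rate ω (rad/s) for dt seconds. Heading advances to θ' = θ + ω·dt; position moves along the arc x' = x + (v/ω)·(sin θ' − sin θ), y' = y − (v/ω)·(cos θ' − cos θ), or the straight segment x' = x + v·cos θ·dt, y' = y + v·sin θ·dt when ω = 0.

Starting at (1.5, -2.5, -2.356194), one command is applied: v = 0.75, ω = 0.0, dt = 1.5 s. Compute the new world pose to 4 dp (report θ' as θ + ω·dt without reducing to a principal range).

θ' = -2.3562 + 0.0·1.5 = -2.3562
ω = 0 → straight: x' = 1.5 + 0.75·cos(-2.3562)·1.5 = 0.7045
y' = -2.5 + 0.75·sin(-2.3562)·1.5 = -3.2955

(0.7045, -3.2955, -2.3562)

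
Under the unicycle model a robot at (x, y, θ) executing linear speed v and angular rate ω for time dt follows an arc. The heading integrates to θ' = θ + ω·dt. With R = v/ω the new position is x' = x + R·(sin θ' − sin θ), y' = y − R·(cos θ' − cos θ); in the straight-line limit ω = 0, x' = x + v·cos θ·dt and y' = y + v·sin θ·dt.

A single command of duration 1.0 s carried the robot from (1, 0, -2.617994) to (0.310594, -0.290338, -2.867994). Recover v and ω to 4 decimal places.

v = 0.7500, ω = -0.2500

Δθ = -2.867994 − -2.617994 = -0.250000
ω = Δθ/dt = -0.250000/1.0 = -0.2500
R = Δx/(sin θ' − sin θ) = -3.0000
v = R·ω = -3.0000·-0.2500 = 0.7500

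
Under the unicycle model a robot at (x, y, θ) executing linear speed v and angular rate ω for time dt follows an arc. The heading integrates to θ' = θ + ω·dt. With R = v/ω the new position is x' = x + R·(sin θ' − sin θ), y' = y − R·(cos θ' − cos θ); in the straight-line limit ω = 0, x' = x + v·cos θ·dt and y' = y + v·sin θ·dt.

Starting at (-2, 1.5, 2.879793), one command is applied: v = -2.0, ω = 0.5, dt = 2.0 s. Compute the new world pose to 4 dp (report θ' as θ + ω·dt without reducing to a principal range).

(1.7271, 2.4050, 3.8798)

θ' = 2.8798 + 0.5·2.0 = 3.8798
R = v/ω = -2.0/0.5 = -4.0000
x' = -2 + -4.0000·(sin 3.8798 − sin 2.8798) = 1.7271
y' = 1.5 − -4.0000·(cos 3.8798 − cos 2.8798) = 2.4050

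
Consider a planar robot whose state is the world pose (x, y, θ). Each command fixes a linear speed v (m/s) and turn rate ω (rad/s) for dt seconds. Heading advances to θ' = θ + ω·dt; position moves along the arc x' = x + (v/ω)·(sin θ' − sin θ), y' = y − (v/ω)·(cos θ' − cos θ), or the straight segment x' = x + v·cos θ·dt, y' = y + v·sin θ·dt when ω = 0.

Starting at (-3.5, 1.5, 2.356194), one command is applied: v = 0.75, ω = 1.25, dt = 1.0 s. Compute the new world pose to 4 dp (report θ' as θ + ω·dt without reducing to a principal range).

(-4.1931, 1.6121, 3.6062)

θ' = 2.3562 + 1.25·1.0 = 3.6062
R = v/ω = 0.75/1.25 = 0.6000
x' = -3.5 + 0.6000·(sin 3.6062 − sin 2.3562) = -4.1931
y' = 1.5 − 0.6000·(cos 3.6062 − cos 2.3562) = 1.6121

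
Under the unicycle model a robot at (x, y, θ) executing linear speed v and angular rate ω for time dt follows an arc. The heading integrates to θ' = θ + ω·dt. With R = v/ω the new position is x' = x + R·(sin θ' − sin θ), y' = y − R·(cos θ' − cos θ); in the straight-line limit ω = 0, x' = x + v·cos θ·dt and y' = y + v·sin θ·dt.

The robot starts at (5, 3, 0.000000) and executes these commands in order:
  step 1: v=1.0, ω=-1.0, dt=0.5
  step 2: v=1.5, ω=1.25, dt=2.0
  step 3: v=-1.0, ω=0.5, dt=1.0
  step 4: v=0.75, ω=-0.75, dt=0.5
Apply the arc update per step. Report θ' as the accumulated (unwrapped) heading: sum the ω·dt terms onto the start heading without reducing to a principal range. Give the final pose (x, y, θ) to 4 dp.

(7.5157, 3.9349, 2.1250)

step 1: θ'=-0.5000 (R=-1.0000) → pose (5.4794, 2.8776, -0.5000)
step 2: θ'=2.0000 (R=1.2000) → pose (7.1459, 4.4301, 2.0000)
step 3: θ'=2.5000 (R=-2.0000) → pose (7.7675, 3.6601, 2.5000)
step 4: θ'=2.1250 (R=-1.0000) → pose (7.5157, 3.9349, 2.1250)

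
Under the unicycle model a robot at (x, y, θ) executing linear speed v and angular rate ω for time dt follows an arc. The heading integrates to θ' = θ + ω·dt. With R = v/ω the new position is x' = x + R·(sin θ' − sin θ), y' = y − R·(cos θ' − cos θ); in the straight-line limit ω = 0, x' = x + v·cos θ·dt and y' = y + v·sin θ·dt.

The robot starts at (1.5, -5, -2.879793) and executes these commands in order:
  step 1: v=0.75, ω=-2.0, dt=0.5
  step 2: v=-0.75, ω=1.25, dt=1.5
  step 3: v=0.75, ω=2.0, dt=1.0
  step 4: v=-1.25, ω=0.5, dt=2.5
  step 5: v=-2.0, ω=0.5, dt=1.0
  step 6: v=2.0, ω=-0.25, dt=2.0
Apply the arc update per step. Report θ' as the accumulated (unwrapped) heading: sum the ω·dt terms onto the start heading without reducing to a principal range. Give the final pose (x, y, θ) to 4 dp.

step 1: θ'=-3.8798 (R=-0.3750) → pose (1.1506, -4.9152, -3.8798)
step 2: θ'=-2.0048 (R=-0.6000) → pose (2.0987, -4.7236, -2.0048)
step 3: θ'=-0.0048 (R=0.3750) → pose (2.4372, -5.2563, -0.0048)
step 4: θ'=1.2452 (R=-2.5000) → pose (0.0565, -6.9566, 1.2452)
step 5: θ'=1.7452 (R=-4.0000) → pose (-0.0929, -8.9302, 1.7452)
step 6: θ'=1.2452 (R=-8.0000) → pose (0.2060, -4.9831, 1.2452)

(0.2060, -4.9831, 1.2452)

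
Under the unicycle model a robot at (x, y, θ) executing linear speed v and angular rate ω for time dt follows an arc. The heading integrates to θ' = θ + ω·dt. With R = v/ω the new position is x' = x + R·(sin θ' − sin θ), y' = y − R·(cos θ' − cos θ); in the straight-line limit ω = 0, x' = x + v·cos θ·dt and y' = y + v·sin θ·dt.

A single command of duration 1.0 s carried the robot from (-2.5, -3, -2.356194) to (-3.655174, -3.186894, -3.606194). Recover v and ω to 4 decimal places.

Δθ = -3.606194 − -2.356194 = -1.250000
ω = Δθ/dt = -1.250000/1.0 = -1.2500
R = Δx/(sin θ' − sin θ) = -1.0000
v = R·ω = -1.0000·-1.2500 = 1.2500

v = 1.2500, ω = -1.2500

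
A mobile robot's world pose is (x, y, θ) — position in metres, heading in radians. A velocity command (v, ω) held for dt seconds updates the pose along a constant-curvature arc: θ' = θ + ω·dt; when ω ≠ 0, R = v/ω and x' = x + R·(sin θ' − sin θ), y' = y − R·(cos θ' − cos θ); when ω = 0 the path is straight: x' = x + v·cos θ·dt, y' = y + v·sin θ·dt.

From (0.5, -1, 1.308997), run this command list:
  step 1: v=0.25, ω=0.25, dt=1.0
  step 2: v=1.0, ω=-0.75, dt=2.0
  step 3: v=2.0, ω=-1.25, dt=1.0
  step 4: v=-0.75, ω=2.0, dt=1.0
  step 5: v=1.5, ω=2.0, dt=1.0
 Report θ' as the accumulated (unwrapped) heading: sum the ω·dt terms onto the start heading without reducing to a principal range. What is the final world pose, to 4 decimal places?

step 1: θ'=1.5590 (R=1.0000) → pose (0.5340, -0.7530, 1.5590)
step 2: θ'=0.0590 (R=-1.3333) → pose (1.7886, 0.5623, 0.0590)
step 3: θ'=-1.1910 (R=-1.6000) → pose (3.3690, -0.4417, -1.1910)
step 4: θ'=0.8090 (R=-0.3750) → pose (2.7493, -0.3219, 0.8090)
step 5: θ'=2.8090 (R=0.7500) → pose (2.4515, 0.9046, 2.8090)

(2.4515, 0.9046, 2.8090)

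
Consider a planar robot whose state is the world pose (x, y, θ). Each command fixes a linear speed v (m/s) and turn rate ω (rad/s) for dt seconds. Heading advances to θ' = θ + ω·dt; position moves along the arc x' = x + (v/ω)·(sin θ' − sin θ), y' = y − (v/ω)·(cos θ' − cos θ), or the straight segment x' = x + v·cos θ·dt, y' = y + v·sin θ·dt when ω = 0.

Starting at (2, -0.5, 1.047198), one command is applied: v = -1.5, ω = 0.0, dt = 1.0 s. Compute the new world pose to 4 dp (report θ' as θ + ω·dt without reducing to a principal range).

(1.2500, -1.7990, 1.0472)

θ' = 1.0472 + 0.0·1.0 = 1.0472
ω = 0 → straight: x' = 2 + -1.5·cos(1.0472)·1.0 = 1.2500
y' = -0.5 + -1.5·sin(1.0472)·1.0 = -1.7990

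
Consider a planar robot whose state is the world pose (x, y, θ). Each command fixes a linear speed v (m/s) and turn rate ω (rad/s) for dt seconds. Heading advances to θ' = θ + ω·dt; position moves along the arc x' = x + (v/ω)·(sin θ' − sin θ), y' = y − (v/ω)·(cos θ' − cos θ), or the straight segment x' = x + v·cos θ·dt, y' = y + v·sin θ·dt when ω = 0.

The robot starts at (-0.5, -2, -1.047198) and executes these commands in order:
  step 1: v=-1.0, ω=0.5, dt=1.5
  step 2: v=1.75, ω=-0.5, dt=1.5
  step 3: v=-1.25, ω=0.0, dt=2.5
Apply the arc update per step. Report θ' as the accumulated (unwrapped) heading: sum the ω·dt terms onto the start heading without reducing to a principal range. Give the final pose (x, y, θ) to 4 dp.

(-1.2027, 0.0221, -1.0472)

step 1: θ'=-0.2972 (R=-2.0000) → pose (-1.6464, -1.0877, -0.2972)
step 2: θ'=-1.0472 (R=-3.5000) → pose (0.3598, -2.6842, -1.0472)
step 3: θ'=-1.0472 (straight) → pose (-1.2027, 0.0221, -1.0472)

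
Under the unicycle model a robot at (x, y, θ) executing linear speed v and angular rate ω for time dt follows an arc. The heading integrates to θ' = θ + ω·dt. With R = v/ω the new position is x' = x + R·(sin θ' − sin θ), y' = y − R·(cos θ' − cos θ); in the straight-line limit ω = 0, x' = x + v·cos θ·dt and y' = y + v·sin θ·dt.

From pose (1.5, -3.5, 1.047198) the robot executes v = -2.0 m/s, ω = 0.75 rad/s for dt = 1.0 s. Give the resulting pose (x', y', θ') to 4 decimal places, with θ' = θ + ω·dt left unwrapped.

(1.2108, -5.4319, 1.7972)

θ' = 1.0472 + 0.75·1.0 = 1.7972
R = v/ω = -2.0/0.75 = -2.6667
x' = 1.5 + -2.6667·(sin 1.7972 − sin 1.0472) = 1.2108
y' = -3.5 − -2.6667·(cos 1.7972 − cos 1.0472) = -5.4319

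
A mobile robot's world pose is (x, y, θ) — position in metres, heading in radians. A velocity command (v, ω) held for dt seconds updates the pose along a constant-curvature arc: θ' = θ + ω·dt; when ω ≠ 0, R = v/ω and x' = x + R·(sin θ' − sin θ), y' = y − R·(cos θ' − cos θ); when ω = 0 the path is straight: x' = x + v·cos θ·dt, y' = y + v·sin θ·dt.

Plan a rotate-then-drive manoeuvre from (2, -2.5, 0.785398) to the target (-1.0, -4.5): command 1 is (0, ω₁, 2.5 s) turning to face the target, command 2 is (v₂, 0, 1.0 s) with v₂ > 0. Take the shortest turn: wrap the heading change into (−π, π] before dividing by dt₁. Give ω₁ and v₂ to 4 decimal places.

ω₁ = 1.1777, v₂ = 3.6056

heading to target = atan2(-4.5−-2.5, -1−2) = -2.5536
Δθ = wrap(-2.5536 − 0.7854) = 2.9442; ω₁ = Δθ/dt₁ = 1.1777
distance = √((-1−2)² + (-4.5−-2.5)²) = 3.6056; v₂ = distance/dt₂ = 3.6056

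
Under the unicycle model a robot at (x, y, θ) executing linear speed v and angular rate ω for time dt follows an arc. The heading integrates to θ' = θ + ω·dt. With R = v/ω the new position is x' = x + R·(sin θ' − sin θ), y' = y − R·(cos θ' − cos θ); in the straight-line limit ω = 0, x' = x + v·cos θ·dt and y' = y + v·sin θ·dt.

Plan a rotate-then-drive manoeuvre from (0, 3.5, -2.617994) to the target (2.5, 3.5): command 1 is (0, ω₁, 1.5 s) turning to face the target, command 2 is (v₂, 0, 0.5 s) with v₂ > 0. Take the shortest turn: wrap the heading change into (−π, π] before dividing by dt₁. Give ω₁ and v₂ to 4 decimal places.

ω₁ = 1.7453, v₂ = 5.0000

heading to target = atan2(3.5−3.5, 2.5−0) = 0.0000
Δθ = wrap(0.0000 − -2.6180) = 2.6180; ω₁ = Δθ/dt₁ = 1.7453
distance = √((2.5−0)² + (3.5−3.5)²) = 2.5000; v₂ = distance/dt₂ = 5.0000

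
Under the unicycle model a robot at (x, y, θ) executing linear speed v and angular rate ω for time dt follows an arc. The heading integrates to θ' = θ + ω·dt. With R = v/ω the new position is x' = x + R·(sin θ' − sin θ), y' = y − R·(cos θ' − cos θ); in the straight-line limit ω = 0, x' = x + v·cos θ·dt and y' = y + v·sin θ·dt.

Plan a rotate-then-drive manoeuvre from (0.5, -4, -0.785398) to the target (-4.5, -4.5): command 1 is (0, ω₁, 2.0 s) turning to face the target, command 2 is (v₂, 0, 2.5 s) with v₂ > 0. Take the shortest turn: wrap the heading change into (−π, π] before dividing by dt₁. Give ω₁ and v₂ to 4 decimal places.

ω₁ = -1.1283, v₂ = 2.0100

heading to target = atan2(-4.5−-4, -4.5−0.5) = -3.0419
Δθ = wrap(-3.0419 − -0.7854) = -2.2565; ω₁ = Δθ/dt₁ = -1.1283
distance = √((-4.5−0.5)² + (-4.5−-4)²) = 5.0249; v₂ = distance/dt₂ = 2.0100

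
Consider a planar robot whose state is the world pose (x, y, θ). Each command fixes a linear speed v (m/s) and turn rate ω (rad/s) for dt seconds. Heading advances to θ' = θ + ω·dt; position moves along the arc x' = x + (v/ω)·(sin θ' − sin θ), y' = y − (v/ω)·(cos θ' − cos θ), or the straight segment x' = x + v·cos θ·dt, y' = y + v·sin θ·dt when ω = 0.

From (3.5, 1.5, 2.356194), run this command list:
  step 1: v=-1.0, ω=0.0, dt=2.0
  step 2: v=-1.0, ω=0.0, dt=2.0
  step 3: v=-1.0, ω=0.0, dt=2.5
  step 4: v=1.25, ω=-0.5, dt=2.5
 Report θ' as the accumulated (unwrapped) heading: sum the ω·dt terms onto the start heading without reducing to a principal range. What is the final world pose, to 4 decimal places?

(7.6290, -0.2083, 1.1062)

step 1: θ'=2.3562 (straight) → pose (4.9142, 0.0858, 2.3562)
step 2: θ'=2.3562 (straight) → pose (6.3284, -1.3284, 2.3562)
step 3: θ'=2.3562 (straight) → pose (8.0962, -3.0962, 2.3562)
step 4: θ'=1.1062 (R=-2.5000) → pose (7.6290, -0.2083, 1.1062)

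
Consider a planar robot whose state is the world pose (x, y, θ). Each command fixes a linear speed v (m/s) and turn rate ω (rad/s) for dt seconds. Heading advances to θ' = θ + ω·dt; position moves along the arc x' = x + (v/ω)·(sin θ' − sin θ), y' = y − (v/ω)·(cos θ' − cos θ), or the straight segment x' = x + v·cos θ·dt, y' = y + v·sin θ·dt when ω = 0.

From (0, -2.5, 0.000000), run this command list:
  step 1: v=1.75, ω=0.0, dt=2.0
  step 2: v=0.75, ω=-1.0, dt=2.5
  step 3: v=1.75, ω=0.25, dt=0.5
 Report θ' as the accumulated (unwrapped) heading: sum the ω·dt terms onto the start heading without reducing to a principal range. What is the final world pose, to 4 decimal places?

step 1: θ'=0.0000 (straight) → pose (3.5000, -2.5000, 0.0000)
step 2: θ'=-2.5000 (R=-0.7500) → pose (3.9489, -3.8509, -2.5000)
step 3: θ'=-2.3750 (R=7.0000) → pose (3.2824, -4.4169, -2.3750)

(3.2824, -4.4169, -2.3750)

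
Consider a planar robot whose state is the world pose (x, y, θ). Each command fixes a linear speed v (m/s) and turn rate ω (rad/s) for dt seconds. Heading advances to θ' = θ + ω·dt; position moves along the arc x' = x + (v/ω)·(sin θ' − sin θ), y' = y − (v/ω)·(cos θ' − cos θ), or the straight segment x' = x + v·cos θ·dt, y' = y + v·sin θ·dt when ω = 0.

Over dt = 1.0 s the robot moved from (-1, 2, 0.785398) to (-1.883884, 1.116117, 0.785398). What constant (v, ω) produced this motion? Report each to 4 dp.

Δθ = 0.785398 − 0.785398 = 0.000000
ω = Δθ/dt = 0.000000/1.0 = 0.0000
ω = 0 → v = (Δx·cos θ + Δy·sin θ)/dt = -1.2500

v = -1.2500, ω = 0.0000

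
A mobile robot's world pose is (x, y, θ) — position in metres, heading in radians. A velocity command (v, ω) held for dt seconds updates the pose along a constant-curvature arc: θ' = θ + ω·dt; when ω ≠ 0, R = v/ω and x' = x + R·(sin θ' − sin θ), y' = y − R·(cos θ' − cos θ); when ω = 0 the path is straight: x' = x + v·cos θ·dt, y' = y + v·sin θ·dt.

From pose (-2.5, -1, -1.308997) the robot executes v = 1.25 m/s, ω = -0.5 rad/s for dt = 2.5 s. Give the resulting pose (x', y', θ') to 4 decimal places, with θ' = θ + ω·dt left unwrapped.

(-3.5393, -3.7346, -2.5590)

θ' = -1.3090 + -0.5·2.5 = -2.5590
R = v/ω = 1.25/-0.5 = -2.5000
x' = -2.5 + -2.5000·(sin -2.5590 − sin -1.3090) = -3.5393
y' = -1 − -2.5000·(cos -2.5590 − cos -1.3090) = -3.7346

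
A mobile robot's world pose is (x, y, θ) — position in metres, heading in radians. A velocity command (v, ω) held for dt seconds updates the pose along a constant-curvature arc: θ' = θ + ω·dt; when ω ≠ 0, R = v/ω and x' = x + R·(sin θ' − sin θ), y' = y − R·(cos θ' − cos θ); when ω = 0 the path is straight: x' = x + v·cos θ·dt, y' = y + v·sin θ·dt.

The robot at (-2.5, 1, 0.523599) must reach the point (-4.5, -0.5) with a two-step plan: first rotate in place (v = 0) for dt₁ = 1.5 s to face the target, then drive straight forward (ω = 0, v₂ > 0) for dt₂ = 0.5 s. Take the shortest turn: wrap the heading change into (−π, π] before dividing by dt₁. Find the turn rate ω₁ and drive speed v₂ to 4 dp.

ω₁ = -2.0145, v₂ = 5.0000

heading to target = atan2(-0.5−1, -4.5−-2.5) = -2.4981
Δθ = wrap(-2.4981 − 0.5236) = -3.0217; ω₁ = Δθ/dt₁ = -2.0145
distance = √((-4.5−-2.5)² + (-0.5−1)²) = 2.5000; v₂ = distance/dt₂ = 5.0000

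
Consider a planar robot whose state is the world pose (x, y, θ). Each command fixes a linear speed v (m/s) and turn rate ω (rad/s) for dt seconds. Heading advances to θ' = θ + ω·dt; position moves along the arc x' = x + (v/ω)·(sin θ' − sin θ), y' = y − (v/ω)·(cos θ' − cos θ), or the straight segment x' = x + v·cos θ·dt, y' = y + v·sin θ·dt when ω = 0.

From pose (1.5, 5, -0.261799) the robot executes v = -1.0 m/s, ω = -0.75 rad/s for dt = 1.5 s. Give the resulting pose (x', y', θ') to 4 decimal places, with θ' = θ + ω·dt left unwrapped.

(0.5343, 6.0440, -1.3868)

θ' = -0.2618 + -0.75·1.5 = -1.3868
R = v/ω = -1.0/-0.75 = 1.3333
x' = 1.5 + 1.3333·(sin -1.3868 − sin -0.2618) = 0.5343
y' = 5 − 1.3333·(cos -1.3868 − cos -0.2618) = 6.0440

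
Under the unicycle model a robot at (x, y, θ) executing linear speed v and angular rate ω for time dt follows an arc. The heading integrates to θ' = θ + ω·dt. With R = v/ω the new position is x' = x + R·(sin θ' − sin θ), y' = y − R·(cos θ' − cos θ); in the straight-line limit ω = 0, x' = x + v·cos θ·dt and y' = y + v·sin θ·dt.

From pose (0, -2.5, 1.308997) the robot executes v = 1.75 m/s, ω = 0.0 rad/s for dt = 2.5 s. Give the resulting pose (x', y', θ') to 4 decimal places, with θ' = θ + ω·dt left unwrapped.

θ' = 1.3090 + 0.0·2.5 = 1.3090
ω = 0 → straight: x' = 0 + 1.75·cos(1.3090)·2.5 = 1.1323
y' = -2.5 + 1.75·sin(1.3090)·2.5 = 1.7259

(1.1323, 1.7259, 1.3090)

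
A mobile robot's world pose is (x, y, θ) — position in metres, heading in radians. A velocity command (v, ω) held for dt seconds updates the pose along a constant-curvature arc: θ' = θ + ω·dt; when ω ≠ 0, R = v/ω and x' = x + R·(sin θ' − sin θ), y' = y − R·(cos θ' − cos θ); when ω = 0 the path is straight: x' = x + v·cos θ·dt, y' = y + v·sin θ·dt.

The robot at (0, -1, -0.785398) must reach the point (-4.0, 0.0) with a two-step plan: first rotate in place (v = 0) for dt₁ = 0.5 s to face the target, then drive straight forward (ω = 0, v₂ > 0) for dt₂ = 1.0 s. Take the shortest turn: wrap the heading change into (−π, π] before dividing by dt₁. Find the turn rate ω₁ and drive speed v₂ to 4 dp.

heading to target = atan2(0−-1, -4−0) = 2.8966
Δθ = wrap(2.8966 − -0.7854) = -2.6012; ω₁ = Δθ/dt₁ = -5.2023
distance = √((-4−0)² + (0−-1)²) = 4.1231; v₂ = distance/dt₂ = 4.1231

ω₁ = -5.2023, v₂ = 4.1231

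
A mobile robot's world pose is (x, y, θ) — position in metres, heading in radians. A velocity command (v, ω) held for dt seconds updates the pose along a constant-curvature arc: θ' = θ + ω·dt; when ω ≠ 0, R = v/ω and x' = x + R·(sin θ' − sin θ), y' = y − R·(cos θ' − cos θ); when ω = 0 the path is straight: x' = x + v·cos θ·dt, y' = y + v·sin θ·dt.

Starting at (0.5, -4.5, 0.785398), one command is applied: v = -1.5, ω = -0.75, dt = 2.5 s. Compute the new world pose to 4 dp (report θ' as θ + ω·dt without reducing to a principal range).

(-2.6871, -4.0115, -1.0896)

θ' = 0.7854 + -0.75·2.5 = -1.0896
R = v/ω = -1.5/-0.75 = 2.0000
x' = 0.5 + 2.0000·(sin -1.0896 − sin 0.7854) = -2.6871
y' = -4.5 − 2.0000·(cos -1.0896 − cos 0.7854) = -4.0115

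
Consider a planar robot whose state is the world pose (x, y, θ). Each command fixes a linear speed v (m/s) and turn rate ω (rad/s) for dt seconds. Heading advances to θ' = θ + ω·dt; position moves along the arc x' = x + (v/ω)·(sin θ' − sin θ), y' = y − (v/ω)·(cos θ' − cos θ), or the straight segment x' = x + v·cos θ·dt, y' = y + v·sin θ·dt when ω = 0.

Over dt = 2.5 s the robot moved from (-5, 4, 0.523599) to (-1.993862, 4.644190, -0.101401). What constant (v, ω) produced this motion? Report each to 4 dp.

Δθ = -0.101401 − 0.523599 = -0.625000
ω = Δθ/dt = -0.625000/2.5 = -0.2500
R = Δx/(sin θ' − sin θ) = -5.0000
v = R·ω = -5.0000·-0.2500 = 1.2500

v = 1.2500, ω = -0.2500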